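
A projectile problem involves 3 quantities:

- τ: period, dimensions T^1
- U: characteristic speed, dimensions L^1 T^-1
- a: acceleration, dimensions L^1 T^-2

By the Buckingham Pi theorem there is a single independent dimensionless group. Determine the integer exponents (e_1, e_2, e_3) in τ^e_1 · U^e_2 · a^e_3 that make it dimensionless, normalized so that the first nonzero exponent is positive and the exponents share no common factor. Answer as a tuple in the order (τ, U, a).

L: e_1·(0) + e_2·(1) + e_3·(1) = 0
T: e_1·(1) + e_2·(-1) + e_3·(-2) = 0
Solving this homogeneous linear system for the smallest-integer solution (first nonzero entry positive) gives (1, -1, 1).

(1, -1, 1)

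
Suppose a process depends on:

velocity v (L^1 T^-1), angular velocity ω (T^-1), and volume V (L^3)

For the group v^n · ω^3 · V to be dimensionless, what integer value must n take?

Balance the L exponent: (1)·n from v, plus 3·(0) + (3) = 3 from the rest, must sum to zero.
n + 3 = 0, so n = -3.

-3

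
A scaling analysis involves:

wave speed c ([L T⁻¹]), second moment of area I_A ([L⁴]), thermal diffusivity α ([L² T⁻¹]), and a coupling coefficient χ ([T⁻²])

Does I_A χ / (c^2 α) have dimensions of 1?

no

Sum the exponent of each base dimension across the product:
  L: −2·[c]_L + [I_A]_L − [α]_L + [χ]_L = −2·(1) + (4) − (2) + (0) = 0
  T: −2·[c]_T + [I_A]_T − [α]_T + [χ]_T = −2·(-1) + (0) − (-1) + (-2) = 1
Net dimensions [T] ≠ [1] — not dimensionless.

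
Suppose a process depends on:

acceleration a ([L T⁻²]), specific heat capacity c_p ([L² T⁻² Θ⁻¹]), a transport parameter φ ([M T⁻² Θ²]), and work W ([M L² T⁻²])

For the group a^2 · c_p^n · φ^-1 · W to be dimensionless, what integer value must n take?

-2

Balance the L exponent: (2)·n from c_p, plus 2·(1) − (0) + (2) = 4 from the rest, must sum to zero.
2n + 4 = 0, so n = -2.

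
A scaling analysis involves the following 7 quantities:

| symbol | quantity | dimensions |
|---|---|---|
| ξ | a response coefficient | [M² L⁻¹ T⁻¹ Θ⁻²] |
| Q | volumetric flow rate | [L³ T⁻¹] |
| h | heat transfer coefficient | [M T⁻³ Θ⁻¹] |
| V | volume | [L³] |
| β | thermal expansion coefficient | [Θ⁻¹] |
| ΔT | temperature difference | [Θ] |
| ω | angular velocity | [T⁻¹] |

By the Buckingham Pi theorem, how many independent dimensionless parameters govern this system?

There are 7 variables and 4 base dimensions (M, L, T, Θ).
The dimension matrix has rank 4.
Independent dimensionless groups: 7 − 4 = 3.

3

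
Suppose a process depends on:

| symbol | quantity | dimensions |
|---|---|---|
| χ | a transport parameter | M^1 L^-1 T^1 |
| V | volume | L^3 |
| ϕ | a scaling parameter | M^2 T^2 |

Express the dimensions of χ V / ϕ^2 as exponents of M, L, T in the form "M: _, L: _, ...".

Collect each base-dimension exponent across the product:
  M: (1) + (0) − 2·(2) = -3
  L: (-1) + (3) − 2·(0) = 2
  T: (1) + (0) − 2·(2) = -3
So the dimensions are [M⁻³ L² T⁻³].

M: -3, L: 2, T: -3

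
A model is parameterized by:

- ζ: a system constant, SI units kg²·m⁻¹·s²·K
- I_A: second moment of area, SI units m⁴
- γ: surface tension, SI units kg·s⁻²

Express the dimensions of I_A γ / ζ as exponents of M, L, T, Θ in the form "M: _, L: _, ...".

M: -1, L: 5, T: -4, Θ: -1

Collect each base-dimension exponent across the product:
  M: −(2) + (0) + (1) = -1
  L: −(-1) + (4) + (0) = 5
  T: −(2) + (0) + (-2) = -4
  Θ: −(1) + (0) + (0) = -1
So the dimensions are [M⁻¹ L⁵ T⁻⁴ Θ⁻¹].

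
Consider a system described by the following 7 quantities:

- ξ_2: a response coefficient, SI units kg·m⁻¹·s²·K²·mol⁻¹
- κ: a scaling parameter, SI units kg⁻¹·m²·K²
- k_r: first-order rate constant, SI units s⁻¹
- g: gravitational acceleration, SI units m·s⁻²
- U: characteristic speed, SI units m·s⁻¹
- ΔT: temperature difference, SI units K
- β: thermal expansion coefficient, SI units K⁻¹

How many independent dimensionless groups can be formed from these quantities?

2

There are 7 variables and 5 base dimensions (M, L, T, Θ, N).
The dimension matrix has rank 5.
Independent dimensionless groups: 7 − 5 = 2.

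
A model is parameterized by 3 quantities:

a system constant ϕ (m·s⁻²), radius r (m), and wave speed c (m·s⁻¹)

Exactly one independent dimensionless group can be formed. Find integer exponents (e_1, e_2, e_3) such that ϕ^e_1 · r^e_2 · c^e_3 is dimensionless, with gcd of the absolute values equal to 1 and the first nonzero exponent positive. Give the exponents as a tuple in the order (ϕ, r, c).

L: e_1·(1) + e_2·(1) + e_3·(1) = 0
T: e_1·(-2) + e_2·(0) + e_3·(-1) = 0
Solving this homogeneous linear system for the smallest-integer solution (first nonzero entry positive) gives (1, 1, -2).

(1, 1, -2)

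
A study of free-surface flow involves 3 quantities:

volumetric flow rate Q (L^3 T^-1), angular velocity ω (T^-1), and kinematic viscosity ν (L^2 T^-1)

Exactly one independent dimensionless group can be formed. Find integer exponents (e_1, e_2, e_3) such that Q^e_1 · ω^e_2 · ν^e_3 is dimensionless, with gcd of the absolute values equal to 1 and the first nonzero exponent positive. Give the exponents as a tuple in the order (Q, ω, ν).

L: e_1·(3) + e_2·(0) + e_3·(2) = 0
T: e_1·(-1) + e_2·(-1) + e_3·(-1) = 0
Solving this homogeneous linear system for the smallest-integer solution (first nonzero entry positive) gives (2, 1, -3).

(2, 1, -3)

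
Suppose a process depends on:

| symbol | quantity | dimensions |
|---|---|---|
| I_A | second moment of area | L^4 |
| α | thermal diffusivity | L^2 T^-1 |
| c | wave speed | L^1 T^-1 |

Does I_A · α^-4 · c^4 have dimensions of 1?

Sum the exponent of each base dimension across the product:
  M: [I_A]_M − 4·[α]_M + 4·[c]_M = (0) − 4·(0) + 4·(0) = 0
  L: [I_A]_L − 4·[α]_L + 4·[c]_L = (4) − 4·(2) + 4·(1) = 0
  T: [I_A]_T − 4·[α]_T + 4·[c]_T = (0) − 4·(-1) + 4·(-1) = 0
  Θ: [I_A]_Θ − 4·[α]_Θ + 4·[c]_Θ = (0) − 4·(0) + 4·(0) = 0
All base exponents vanish — dimensionless.

yes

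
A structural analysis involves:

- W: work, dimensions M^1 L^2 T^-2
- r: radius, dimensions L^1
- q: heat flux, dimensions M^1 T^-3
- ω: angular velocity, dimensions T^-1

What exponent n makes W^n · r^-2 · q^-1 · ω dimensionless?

1

Balance the M exponent: (1)·n from W, plus −2·(0) − (1) + (0) = -1 from the rest, must sum to zero.
n − 1 = 0, so n = 1.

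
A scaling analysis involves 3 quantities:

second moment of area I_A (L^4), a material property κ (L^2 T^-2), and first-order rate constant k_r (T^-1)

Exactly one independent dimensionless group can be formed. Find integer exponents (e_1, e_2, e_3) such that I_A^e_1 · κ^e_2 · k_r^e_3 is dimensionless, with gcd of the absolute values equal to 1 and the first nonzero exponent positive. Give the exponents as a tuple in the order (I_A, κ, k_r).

(1, -2, 4)

L: e_1·(4) + e_2·(2) + e_3·(0) = 0
T: e_1·(0) + e_2·(-2) + e_3·(-1) = 0
Solving this homogeneous linear system for the smallest-integer solution (first nonzero entry positive) gives (1, -2, 4).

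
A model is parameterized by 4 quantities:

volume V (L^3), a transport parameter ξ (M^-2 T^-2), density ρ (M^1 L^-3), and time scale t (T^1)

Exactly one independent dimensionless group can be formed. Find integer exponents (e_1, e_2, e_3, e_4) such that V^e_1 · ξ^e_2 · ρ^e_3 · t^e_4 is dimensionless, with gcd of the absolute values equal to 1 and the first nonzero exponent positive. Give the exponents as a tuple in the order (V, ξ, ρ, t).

M: e_1·(0) + e_2·(-2) + e_3·(1) + e_4·(0) = 0
L: e_1·(3) + e_2·(0) + e_3·(-3) + e_4·(0) = 0
T: e_1·(0) + e_2·(-2) + e_3·(0) + e_4·(1) = 0
Solving this homogeneous linear system for the smallest-integer solution (first nonzero entry positive) gives (2, 1, 2, 2).

(2, 1, 2, 2)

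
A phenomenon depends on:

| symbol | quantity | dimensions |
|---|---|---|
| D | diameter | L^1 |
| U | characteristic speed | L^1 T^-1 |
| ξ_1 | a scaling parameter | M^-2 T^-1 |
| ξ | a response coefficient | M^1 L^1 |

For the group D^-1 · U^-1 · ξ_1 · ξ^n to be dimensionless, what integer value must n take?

2

Balance the M exponent: (1)·n from ξ, plus −(0) − (0) + (-2) = -2 from the rest, must sum to zero.
n − 2 = 0, so n = 2.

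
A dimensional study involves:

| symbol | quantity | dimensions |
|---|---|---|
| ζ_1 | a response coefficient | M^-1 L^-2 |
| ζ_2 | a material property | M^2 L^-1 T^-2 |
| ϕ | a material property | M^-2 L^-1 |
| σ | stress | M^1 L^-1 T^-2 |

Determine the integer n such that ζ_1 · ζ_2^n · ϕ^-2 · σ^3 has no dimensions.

Balance the M exponent: (2)·n from ζ_2, plus (-1) − 2·(-2) + 3·(1) = 6 from the rest, must sum to zero.
2n + 6 = 0, so n = -3.

-3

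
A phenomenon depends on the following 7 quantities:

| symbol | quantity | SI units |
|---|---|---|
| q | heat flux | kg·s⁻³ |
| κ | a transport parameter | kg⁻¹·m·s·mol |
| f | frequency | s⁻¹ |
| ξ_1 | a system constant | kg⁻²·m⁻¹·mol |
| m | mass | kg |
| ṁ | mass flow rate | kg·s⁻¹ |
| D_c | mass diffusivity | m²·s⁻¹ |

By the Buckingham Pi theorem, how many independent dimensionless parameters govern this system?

There are 7 variables and 4 base dimensions (M, L, T, N).
The dimension matrix has rank 4.
Independent dimensionless groups: 7 − 4 = 3.

3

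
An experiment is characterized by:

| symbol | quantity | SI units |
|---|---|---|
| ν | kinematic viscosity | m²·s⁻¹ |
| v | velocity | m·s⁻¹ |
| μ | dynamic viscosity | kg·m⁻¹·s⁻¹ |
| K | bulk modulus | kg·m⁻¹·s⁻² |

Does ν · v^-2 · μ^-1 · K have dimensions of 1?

Sum the exponent of each base dimension across the product:
  M: [ν]_M − 2·[v]_M − [μ]_M + [K]_M = (0) − 2·(0) − (1) + (1) = 0
  L: [ν]_L − 2·[v]_L − [μ]_L + [K]_L = (2) − 2·(1) − (-1) + (-1) = 0
  T: [ν]_T − 2·[v]_T − [μ]_T + [K]_T = (-1) − 2·(-1) − (-1) + (-2) = 0
All base exponents vanish — dimensionless.

yes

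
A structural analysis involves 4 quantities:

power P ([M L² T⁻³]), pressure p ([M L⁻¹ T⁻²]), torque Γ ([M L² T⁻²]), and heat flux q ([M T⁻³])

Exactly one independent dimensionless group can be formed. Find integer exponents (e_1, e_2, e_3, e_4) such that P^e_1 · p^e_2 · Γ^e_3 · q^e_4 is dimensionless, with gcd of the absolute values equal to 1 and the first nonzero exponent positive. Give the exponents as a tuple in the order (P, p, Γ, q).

M: e_1·(1) + e_2·(1) + e_3·(1) + e_4·(1) = 0
L: e_1·(2) + e_2·(-1) + e_3·(2) + e_4·(0) = 0
T: e_1·(-3) + e_2·(-2) + e_3·(-2) + e_4·(-3) = 0
Solving this homogeneous linear system for the smallest-integer solution (first nonzero entry positive) gives (3, 2, -2, -3).

(3, 2, -2, -3)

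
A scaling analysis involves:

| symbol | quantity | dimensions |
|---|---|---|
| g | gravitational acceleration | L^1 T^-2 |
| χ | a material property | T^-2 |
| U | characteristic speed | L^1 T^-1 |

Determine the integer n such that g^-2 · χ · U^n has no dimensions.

2

Balance the L exponent: (1)·n from U, plus −2·(1) + (0) = -2 from the rest, must sum to zero.
n − 2 = 0, so n = 2.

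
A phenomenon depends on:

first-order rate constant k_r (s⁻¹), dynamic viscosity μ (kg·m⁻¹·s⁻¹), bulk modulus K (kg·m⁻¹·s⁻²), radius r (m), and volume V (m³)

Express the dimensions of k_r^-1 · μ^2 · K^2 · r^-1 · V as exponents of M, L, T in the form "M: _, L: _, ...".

Collect each base-dimension exponent across the product:
  M: −(0) + 2·(1) + 2·(1) − (0) + (0) = 4
  L: −(0) + 2·(-1) + 2·(-1) − (1) + (3) = -2
  T: −(-1) + 2·(-1) + 2·(-2) − (0) + (0) = -5
So the dimensions are [M⁴ L⁻² T⁻⁵].

M: 4, L: -2, T: -5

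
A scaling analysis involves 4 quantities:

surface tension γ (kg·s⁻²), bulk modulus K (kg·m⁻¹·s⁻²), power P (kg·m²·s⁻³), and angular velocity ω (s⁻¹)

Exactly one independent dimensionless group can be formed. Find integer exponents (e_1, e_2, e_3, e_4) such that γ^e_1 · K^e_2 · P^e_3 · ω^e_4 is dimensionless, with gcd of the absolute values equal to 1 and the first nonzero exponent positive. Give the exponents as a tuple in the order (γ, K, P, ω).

M: e_1·(1) + e_2·(1) + e_3·(1) + e_4·(0) = 0
L: e_1·(0) + e_2·(-1) + e_3·(2) + e_4·(0) = 0
T: e_1·(-2) + e_2·(-2) + e_3·(-3) + e_4·(-1) = 0
Solving this homogeneous linear system for the smallest-integer solution (first nonzero entry positive) gives (3, -2, -1, 1).

(3, -2, -1, 1)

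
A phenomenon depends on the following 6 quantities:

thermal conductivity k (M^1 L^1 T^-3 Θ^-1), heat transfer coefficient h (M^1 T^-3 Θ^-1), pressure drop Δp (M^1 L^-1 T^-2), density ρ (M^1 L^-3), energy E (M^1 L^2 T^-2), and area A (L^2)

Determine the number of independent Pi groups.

There are 6 variables and 4 base dimensions (M, L, T, Θ).
The dimension matrix has rank 4.
Independent dimensionless groups: 6 − 4 = 2.

2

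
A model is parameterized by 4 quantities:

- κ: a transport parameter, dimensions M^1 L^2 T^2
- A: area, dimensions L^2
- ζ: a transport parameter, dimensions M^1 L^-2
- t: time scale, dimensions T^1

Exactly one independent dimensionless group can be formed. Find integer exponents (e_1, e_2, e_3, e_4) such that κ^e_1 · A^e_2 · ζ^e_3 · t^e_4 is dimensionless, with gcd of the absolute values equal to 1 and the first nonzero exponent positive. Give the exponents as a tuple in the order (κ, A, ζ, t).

(1, -2, -1, -2)

M: e_1·(1) + e_2·(0) + e_3·(1) + e_4·(0) = 0
L: e_1·(2) + e_2·(2) + e_3·(-2) + e_4·(0) = 0
T: e_1·(2) + e_2·(0) + e_3·(0) + e_4·(1) = 0
Solving this homogeneous linear system for the smallest-integer solution (first nonzero entry positive) gives (1, -2, -1, -2).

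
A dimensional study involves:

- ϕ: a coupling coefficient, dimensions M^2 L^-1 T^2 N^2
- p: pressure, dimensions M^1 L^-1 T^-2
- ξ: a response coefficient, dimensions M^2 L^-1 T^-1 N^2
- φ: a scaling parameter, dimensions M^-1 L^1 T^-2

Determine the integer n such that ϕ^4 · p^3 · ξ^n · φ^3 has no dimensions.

Balance the M exponent: (2)·n from ξ, plus 4·(2) + 3·(1) + 3·(-1) = 8 from the rest, must sum to zero.
2n + 8 = 0, so n = -4.

-4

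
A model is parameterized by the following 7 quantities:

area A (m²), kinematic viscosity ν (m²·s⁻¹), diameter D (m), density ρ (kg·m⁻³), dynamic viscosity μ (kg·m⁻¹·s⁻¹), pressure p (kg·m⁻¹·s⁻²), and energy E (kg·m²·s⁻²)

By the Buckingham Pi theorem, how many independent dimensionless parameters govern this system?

There are 7 variables and 3 base dimensions (M, L, T).
The dimension matrix has rank 3.
Independent dimensionless groups: 7 − 3 = 4.

4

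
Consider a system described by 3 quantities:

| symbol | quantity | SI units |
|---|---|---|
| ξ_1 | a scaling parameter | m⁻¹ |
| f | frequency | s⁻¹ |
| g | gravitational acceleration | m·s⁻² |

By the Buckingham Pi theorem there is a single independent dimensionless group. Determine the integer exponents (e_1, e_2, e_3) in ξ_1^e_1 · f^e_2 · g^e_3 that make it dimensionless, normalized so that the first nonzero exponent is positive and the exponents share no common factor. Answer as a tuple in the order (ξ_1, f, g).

L: e_1·(-1) + e_2·(0) + e_3·(1) = 0
T: e_1·(0) + e_2·(-1) + e_3·(-2) = 0
Solving this homogeneous linear system for the smallest-integer solution (first nonzero entry positive) gives (1, -2, 1).

(1, -2, 1)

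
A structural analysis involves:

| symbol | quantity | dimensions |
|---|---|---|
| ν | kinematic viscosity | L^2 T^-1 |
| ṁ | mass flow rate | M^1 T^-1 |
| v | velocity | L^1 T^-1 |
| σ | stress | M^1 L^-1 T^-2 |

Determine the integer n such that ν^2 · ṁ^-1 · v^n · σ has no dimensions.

Balance the L exponent: (1)·n from v, plus 2·(2) − (0) + (-1) = 3 from the rest, must sum to zero.
n + 3 = 0, so n = -3.

-3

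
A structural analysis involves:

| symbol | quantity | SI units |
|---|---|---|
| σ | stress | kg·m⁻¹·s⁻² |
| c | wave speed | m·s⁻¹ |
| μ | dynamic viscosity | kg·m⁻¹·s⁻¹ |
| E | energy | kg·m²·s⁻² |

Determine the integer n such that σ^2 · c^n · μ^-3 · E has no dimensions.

Balance the L exponent: (1)·n from c, plus 2·(-1) − 3·(-1) + (2) = 3 from the rest, must sum to zero.
n + 3 = 0, so n = -3.

-3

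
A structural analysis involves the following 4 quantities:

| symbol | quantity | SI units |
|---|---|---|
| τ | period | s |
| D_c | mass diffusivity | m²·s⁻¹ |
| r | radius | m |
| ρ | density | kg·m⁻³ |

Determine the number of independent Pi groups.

There are 4 variables and 3 base dimensions (M, L, T).
The dimension matrix has rank 3.
Independent dimensionless groups: 4 − 3 = 1.

1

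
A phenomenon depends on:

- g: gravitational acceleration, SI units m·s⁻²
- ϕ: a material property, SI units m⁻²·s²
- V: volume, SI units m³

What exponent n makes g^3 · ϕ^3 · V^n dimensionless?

Balance the L exponent: (3)·n from V, plus 3·(1) + 3·(-2) = -3 from the rest, must sum to zero.
3n − 3 = 0, so n = 1.

1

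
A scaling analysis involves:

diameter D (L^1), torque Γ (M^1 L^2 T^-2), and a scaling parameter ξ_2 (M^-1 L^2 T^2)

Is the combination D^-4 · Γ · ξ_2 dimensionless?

yes

Sum the exponent of each base dimension across the product:
  M: −4·[D]_M + [Γ]_M + [ξ_2]_M = −4·(0) + (1) + (-1) = 0
  L: −4·[D]_L + [Γ]_L + [ξ_2]_L = −4·(1) + (2) + (2) = 0
  T: −4·[D]_T + [Γ]_T + [ξ_2]_T = −4·(0) + (-2) + (2) = 0
All base exponents vanish — dimensionless.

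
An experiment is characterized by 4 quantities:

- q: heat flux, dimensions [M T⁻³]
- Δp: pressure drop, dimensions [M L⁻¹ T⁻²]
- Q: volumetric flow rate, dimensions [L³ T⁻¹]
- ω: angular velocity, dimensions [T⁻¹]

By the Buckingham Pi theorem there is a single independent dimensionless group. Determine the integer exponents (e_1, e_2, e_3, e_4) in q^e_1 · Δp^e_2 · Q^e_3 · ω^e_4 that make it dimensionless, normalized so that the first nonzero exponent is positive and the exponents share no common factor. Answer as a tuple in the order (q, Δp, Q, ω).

M: e_1·(1) + e_2·(1) + e_3·(0) + e_4·(0) = 0
L: e_1·(0) + e_2·(-1) + e_3·(3) + e_4·(0) = 0
T: e_1·(-3) + e_2·(-2) + e_3·(-1) + e_4·(-1) = 0
Solving this homogeneous linear system for the smallest-integer solution (first nonzero entry positive) gives (3, -3, -1, -2).

(3, -3, -1, -2)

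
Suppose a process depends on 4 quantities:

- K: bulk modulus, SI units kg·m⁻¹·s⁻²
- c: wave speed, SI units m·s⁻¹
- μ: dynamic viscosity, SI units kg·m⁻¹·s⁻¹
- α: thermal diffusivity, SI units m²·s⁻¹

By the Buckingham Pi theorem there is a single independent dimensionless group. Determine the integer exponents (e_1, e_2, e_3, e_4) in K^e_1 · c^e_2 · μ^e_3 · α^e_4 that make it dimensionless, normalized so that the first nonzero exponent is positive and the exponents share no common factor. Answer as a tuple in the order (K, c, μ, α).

(1, -2, -1, 1)

M: e_1·(1) + e_2·(0) + e_3·(1) + e_4·(0) = 0
L: e_1·(-1) + e_2·(1) + e_3·(-1) + e_4·(2) = 0
T: e_1·(-2) + e_2·(-1) + e_3·(-1) + e_4·(-1) = 0
Solving this homogeneous linear system for the smallest-integer solution (first nonzero entry positive) gives (1, -2, -1, 1).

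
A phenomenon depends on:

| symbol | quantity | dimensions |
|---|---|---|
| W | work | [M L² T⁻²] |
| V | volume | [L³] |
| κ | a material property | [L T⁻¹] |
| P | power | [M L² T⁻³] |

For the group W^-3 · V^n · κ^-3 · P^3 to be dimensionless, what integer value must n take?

1

Balance the L exponent: (3)·n from V, plus −3·(2) − 3·(1) + 3·(2) = -3 from the rest, must sum to zero.
3n − 3 = 0, so n = 1.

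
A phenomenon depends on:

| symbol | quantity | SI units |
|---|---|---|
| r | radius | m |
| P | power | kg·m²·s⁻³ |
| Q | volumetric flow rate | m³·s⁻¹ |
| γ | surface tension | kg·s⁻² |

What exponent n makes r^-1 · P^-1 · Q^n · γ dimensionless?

1

Balance the L exponent: (3)·n from Q, plus −(1) − (2) + (0) = -3 from the rest, must sum to zero.
3n − 3 = 0, so n = 1.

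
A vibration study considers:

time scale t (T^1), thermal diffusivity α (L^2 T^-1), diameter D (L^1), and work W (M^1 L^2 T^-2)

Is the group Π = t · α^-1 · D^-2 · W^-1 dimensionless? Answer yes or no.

no

Sum the exponent of each base dimension across the product:
  M: [t]_M − [α]_M − 2·[D]_M − [W]_M = (0) − (0) − 2·(0) − (1) = -1
  L: [t]_L − [α]_L − 2·[D]_L − [W]_L = (0) − (2) − 2·(1) − (2) = -6
  T: [t]_T − [α]_T − 2·[D]_T − [W]_T = (1) − (-1) − 2·(0) − (-2) = 4
Net dimensions [M⁻¹ L⁻⁶ T⁴] ≠ [1] — not dimensionless.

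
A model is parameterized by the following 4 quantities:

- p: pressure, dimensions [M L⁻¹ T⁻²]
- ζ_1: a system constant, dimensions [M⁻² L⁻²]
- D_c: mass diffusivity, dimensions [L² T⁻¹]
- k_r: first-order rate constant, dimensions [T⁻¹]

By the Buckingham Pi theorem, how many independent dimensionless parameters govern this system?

1

There are 4 variables and 3 base dimensions (M, L, T).
The dimension matrix has rank 3.
Independent dimensionless groups: 4 − 3 = 1.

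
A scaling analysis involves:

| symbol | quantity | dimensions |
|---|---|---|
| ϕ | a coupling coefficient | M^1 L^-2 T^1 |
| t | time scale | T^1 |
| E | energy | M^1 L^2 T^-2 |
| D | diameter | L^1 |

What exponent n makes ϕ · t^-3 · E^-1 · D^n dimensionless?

4

Balance the L exponent: (1)·n from D, plus (-2) − 3·(0) − (2) = -4 from the rest, must sum to zero.
n − 4 = 0, so n = 4.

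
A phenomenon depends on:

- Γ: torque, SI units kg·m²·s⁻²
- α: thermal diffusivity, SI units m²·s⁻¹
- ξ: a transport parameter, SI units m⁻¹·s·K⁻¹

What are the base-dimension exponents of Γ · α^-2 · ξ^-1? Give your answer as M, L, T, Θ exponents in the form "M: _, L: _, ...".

Collect each base-dimension exponent across the product:
  M: (1) − 2·(0) − (0) = 1
  L: (2) − 2·(2) − (-1) = -1
  T: (-2) − 2·(-1) − (1) = -1
  Θ: (0) − 2·(0) − (-1) = 1
So the dimensions are [M L⁻¹ T⁻¹ Θ].

M: 1, L: -1, T: -1, Θ: 1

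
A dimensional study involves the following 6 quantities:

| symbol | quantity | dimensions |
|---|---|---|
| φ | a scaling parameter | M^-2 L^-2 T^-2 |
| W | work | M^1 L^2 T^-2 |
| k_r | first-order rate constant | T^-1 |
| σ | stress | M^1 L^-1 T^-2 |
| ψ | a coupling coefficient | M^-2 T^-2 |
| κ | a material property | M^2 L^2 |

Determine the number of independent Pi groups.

3

There are 6 variables and 3 base dimensions (M, L, T).
The dimension matrix has rank 3.
Independent dimensionless groups: 6 − 3 = 3.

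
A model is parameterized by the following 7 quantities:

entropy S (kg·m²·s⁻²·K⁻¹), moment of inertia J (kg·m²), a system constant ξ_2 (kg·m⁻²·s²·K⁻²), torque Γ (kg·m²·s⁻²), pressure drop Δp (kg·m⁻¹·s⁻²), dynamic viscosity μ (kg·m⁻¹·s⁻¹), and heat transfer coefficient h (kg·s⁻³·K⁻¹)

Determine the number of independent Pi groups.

3

There are 7 variables and 4 base dimensions (M, L, T, Θ).
The dimension matrix has rank 4.
Independent dimensionless groups: 7 − 4 = 3.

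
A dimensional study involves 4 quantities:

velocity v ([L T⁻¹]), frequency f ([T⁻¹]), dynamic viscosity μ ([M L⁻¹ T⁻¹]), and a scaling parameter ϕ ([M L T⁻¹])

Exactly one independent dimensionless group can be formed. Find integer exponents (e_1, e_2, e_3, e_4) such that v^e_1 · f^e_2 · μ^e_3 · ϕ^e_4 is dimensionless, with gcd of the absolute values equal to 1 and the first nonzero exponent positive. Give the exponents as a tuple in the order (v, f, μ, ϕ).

M: e_1·(0) + e_2·(0) + e_3·(1) + e_4·(1) = 0
L: e_1·(1) + e_2·(0) + e_3·(-1) + e_4·(1) = 0
T: e_1·(-1) + e_2·(-1) + e_3·(-1) + e_4·(-1) = 0
Solving this homogeneous linear system for the smallest-integer solution (first nonzero entry positive) gives (2, -2, 1, -1).

(2, -2, 1, -1)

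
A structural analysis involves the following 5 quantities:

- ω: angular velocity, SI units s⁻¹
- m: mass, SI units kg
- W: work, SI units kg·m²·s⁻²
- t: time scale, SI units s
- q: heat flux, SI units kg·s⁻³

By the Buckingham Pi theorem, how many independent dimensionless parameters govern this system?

There are 5 variables and 3 base dimensions (M, L, T).
The dimension matrix has rank 3.
Independent dimensionless groups: 5 − 3 = 2.

2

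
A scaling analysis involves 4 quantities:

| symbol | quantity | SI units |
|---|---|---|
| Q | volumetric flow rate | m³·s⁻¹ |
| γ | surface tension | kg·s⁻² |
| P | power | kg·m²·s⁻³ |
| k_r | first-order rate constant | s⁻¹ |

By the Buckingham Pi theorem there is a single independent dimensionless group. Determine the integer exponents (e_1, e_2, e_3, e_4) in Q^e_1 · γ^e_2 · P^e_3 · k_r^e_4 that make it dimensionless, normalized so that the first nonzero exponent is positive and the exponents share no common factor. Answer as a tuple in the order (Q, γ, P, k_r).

M: e_1·(0) + e_2·(1) + e_3·(1) + e_4·(0) = 0
L: e_1·(3) + e_2·(0) + e_3·(2) + e_4·(0) = 0
T: e_1·(-1) + e_2·(-2) + e_3·(-3) + e_4·(-1) = 0
Solving this homogeneous linear system for the smallest-integer solution (first nonzero entry positive) gives (2, 3, -3, 1).

(2, 3, -3, 1)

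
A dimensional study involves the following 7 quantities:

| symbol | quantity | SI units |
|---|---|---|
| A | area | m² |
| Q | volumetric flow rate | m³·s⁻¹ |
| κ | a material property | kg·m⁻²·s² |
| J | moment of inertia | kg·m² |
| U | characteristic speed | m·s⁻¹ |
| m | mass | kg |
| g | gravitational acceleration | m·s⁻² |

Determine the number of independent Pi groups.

There are 7 variables and 3 base dimensions (M, L, T).
The dimension matrix has rank 3.
Independent dimensionless groups: 7 − 3 = 4.

4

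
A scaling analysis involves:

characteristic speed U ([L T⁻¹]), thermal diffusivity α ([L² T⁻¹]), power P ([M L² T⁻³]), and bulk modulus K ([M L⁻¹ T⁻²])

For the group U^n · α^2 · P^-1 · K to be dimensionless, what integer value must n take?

-1

Balance the L exponent: (1)·n from U, plus 2·(2) − (2) + (-1) = 1 from the rest, must sum to zero.
n + 1 = 0, so n = -1.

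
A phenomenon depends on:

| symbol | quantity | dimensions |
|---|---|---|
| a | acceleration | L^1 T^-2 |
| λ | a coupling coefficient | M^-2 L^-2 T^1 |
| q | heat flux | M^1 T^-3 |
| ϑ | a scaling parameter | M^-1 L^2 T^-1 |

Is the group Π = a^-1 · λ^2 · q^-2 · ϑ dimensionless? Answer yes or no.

Sum the exponent of each base dimension across the product:
  M: −[a]_M + 2·[λ]_M − 2·[q]_M + [ϑ]_M = −(0) + 2·(-2) − 2·(1) + (-1) = -7
  L: −[a]_L + 2·[λ]_L − 2·[q]_L + [ϑ]_L = −(1) + 2·(-2) − 2·(0) + (2) = -3
  T: −[a]_T + 2·[λ]_T − 2·[q]_T + [ϑ]_T = −(-2) + 2·(1) − 2·(-3) + (-1) = 9
Net dimensions [M⁻⁷ L⁻³ T⁹] ≠ [1] — not dimensionless.

no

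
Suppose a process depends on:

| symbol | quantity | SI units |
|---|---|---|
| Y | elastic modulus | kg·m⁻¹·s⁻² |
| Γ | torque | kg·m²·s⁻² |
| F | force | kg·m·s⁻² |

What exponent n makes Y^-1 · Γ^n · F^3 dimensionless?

-2

Balance the M exponent: (1)·n from Γ, plus −(1) + 3·(1) = 2 from the rest, must sum to zero.
n + 2 = 0, so n = -2.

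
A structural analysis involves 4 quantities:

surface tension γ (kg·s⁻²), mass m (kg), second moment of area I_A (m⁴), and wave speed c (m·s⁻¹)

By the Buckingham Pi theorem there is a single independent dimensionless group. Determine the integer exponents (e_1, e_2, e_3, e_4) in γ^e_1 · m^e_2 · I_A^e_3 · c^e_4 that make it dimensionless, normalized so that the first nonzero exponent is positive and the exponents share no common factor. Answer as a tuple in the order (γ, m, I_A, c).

M: e_1·(1) + e_2·(1) + e_3·(0) + e_4·(0) = 0
L: e_1·(0) + e_2·(0) + e_3·(4) + e_4·(1) = 0
T: e_1·(-2) + e_2·(0) + e_3·(0) + e_4·(-1) = 0
Solving this homogeneous linear system for the smallest-integer solution (first nonzero entry positive) gives (2, -2, 1, -4).

(2, -2, 1, -4)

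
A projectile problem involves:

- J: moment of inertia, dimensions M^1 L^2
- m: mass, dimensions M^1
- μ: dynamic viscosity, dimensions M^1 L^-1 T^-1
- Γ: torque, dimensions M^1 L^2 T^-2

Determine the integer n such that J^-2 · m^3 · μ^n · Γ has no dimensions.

Balance the M exponent: (1)·n from μ, plus −2·(1) + 3·(1) + (1) = 2 from the rest, must sum to zero.
n + 2 = 0, so n = -2.

-2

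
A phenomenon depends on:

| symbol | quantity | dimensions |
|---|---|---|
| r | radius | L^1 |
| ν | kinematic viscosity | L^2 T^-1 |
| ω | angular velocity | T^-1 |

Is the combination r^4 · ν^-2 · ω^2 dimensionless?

Sum the exponent of each base dimension across the product:
  M: 4·[r]_M − 2·[ν]_M + 2·[ω]_M = 4·(0) − 2·(0) + 2·(0) = 0
  L: 4·[r]_L − 2·[ν]_L + 2·[ω]_L = 4·(1) − 2·(2) + 2·(0) = 0
  T: 4·[r]_T − 2·[ν]_T + 2·[ω]_T = 4·(0) − 2·(-1) + 2·(-1) = 0
  I: 4·[r]_I − 2·[ν]_I + 2·[ω]_I = 4·(0) − 2·(0) + 2·(0) = 0
All base exponents vanish — dimensionless.

yes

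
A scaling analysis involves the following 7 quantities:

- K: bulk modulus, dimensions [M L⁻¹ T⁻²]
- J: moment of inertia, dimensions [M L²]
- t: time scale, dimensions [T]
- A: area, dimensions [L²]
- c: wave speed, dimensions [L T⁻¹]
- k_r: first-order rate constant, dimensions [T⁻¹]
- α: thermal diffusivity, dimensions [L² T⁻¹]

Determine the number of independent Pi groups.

There are 7 variables and 3 base dimensions (M, L, T).
The dimension matrix has rank 3.
Independent dimensionless groups: 7 − 3 = 4.

4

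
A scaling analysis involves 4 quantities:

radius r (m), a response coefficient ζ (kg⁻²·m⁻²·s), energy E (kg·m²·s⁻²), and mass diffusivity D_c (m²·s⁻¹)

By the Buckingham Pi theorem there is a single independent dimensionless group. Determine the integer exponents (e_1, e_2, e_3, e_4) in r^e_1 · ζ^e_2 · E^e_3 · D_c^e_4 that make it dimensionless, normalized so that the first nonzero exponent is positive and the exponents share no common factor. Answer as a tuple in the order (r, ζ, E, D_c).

(4, 1, 2, -3)

M: e_1·(0) + e_2·(-2) + e_3·(1) + e_4·(0) = 0
L: e_1·(1) + e_2·(-2) + e_3·(2) + e_4·(2) = 0
T: e_1·(0) + e_2·(1) + e_3·(-2) + e_4·(-1) = 0
Solving this homogeneous linear system for the smallest-integer solution (first nonzero entry positive) gives (4, 1, 2, -3).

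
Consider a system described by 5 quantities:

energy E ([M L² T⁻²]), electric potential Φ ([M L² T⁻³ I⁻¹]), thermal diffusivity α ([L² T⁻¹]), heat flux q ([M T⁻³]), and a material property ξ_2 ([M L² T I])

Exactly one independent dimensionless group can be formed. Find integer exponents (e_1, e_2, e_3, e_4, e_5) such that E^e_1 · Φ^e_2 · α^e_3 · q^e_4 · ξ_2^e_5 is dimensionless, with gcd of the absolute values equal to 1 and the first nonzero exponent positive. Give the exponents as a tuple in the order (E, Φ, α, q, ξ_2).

M: e_1·(1) + e_2·(1) + e_3·(0) + e_4·(1) + e_5·(1) = 0
L: e_1·(2) + e_2·(2) + e_3·(2) + e_4·(0) + e_5·(2) = 0
T: e_1·(-2) + e_2·(-3) + e_3·(-1) + e_4·(-3) + e_5·(1) = 0
I: e_1·(0) + e_2·(-1) + e_3·(0) + e_4·(0) + e_5·(1) = 0
Solving this homogeneous linear system for the smallest-integer solution (first nonzero entry positive) gives (3, -1, -1, -1, -1).

(3, -1, -1, -1, -1)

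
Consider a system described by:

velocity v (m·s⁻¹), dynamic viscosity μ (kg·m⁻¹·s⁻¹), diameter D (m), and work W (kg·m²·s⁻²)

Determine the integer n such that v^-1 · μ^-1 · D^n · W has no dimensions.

Balance the L exponent: (1)·n from D, plus −(1) − (-1) + (2) = 2 from the rest, must sum to zero.
n + 2 = 0, so n = -2.

-2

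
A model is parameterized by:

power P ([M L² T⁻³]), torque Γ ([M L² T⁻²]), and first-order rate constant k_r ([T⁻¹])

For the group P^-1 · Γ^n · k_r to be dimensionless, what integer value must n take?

1

Balance the M exponent: (1)·n from Γ, plus −(1) + (0) = -1 from the rest, must sum to zero.
n − 1 = 0, so n = 1.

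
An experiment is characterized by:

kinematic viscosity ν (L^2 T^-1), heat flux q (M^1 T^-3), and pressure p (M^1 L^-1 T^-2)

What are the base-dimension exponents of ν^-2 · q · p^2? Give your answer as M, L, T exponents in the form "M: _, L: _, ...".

M: 3, L: -6, T: -5

Collect each base-dimension exponent across the product:
  M: −2·(0) + (1) + 2·(1) = 3
  L: −2·(2) + (0) + 2·(-1) = -6
  T: −2·(-1) + (-3) + 2·(-2) = -5
So the dimensions are [M³ L⁻⁶ T⁻⁵].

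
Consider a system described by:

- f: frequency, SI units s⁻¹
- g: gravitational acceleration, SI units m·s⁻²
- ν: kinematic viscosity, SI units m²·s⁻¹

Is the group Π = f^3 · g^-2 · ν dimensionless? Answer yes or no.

yes

Sum the exponent of each base dimension across the product:
  M: 3·[f]_M − 2·[g]_M + [ν]_M = 3·(0) − 2·(0) + (0) = 0
  L: 3·[f]_L − 2·[g]_L + [ν]_L = 3·(0) − 2·(1) + (2) = 0
  T: 3·[f]_T − 2·[g]_T + [ν]_T = 3·(-1) − 2·(-2) + (-1) = 0
  N: 3·[f]_N − 2·[g]_N + [ν]_N = 3·(0) − 2·(0) + (0) = 0
All base exponents vanish — dimensionless.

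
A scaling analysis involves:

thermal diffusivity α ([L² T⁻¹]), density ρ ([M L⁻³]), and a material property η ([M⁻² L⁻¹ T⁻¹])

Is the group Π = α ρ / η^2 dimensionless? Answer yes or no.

no

Sum the exponent of each base dimension across the product:
  M: [α]_M + [ρ]_M − 2·[η]_M = (0) + (1) − 2·(-2) = 5
  L: [α]_L + [ρ]_L − 2·[η]_L = (2) + (-3) − 2·(-1) = 1
  T: [α]_T + [ρ]_T − 2·[η]_T = (-1) + (0) − 2·(-1) = 1
Net dimensions [M⁵ L T] ≠ [1] — not dimensionless.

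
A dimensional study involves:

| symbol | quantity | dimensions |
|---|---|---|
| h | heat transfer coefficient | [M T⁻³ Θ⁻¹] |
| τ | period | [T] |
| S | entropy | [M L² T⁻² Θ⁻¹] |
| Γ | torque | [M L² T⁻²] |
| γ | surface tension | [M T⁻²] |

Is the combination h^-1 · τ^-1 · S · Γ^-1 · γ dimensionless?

Sum the exponent of each base dimension across the product:
  M: −[h]_M − [τ]_M + [S]_M − [Γ]_M + [γ]_M = −(1) − (0) + (1) − (1) + (1) = 0
  L: −[h]_L − [τ]_L + [S]_L − [Γ]_L + [γ]_L = −(0) − (0) + (2) − (2) + (0) = 0
  T: −[h]_T − [τ]_T + [S]_T − [Γ]_T + [γ]_T = −(-3) − (1) + (-2) − (-2) + (-2) = 0
  Θ: −[h]_Θ − [τ]_Θ + [S]_Θ − [Γ]_Θ + [γ]_Θ = −(-1) − (0) + (-1) − (0) + (0) = 0
All base exponents vanish — dimensionless.

yes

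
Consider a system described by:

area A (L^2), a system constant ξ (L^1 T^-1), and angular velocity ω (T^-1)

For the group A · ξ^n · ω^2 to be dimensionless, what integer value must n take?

Balance the L exponent: (1)·n from ξ, plus (2) + 2·(0) = 2 from the rest, must sum to zero.
n + 2 = 0, so n = -2.

-2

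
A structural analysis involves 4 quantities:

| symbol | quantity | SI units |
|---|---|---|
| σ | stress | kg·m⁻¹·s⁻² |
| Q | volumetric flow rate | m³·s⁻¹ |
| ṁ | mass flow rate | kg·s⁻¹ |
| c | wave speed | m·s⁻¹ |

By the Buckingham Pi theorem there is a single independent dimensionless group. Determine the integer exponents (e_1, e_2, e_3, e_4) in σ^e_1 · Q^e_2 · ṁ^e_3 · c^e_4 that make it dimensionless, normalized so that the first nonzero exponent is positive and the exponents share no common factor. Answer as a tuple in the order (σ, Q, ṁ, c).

(1, 1, -1, -2)

M: e_1·(1) + e_2·(0) + e_3·(1) + e_4·(0) = 0
L: e_1·(-1) + e_2·(3) + e_3·(0) + e_4·(1) = 0
T: e_1·(-2) + e_2·(-1) + e_3·(-1) + e_4·(-1) = 0
Solving this homogeneous linear system for the smallest-integer solution (first nonzero entry positive) gives (1, 1, -1, -2).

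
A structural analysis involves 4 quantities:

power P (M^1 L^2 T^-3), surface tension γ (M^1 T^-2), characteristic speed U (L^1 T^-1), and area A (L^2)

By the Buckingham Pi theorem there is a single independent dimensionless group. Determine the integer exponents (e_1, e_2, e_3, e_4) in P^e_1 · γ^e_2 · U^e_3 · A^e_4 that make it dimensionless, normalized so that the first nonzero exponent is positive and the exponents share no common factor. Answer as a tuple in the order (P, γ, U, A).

M: e_1·(1) + e_2·(1) + e_3·(0) + e_4·(0) = 0
L: e_1·(2) + e_2·(0) + e_3·(1) + e_4·(2) = 0
T: e_1·(-3) + e_2·(-2) + e_3·(-1) + e_4·(0) = 0
Solving this homogeneous linear system for the smallest-integer solution (first nonzero entry positive) gives (2, -2, -2, -1).

(2, -2, -2, -1)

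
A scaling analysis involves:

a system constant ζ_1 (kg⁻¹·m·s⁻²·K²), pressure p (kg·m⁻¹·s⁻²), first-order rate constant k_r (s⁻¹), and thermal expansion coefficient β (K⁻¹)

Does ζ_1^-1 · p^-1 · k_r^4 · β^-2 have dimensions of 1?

yes

Sum the exponent of each base dimension across the product:
  M: −[ζ_1]_M − [p]_M + 4·[k_r]_M − 2·[β]_M = −(-1) − (1) + 4·(0) − 2·(0) = 0
  L: −[ζ_1]_L − [p]_L + 4·[k_r]_L − 2·[β]_L = −(1) − (-1) + 4·(0) − 2·(0) = 0
  T: −[ζ_1]_T − [p]_T + 4·[k_r]_T − 2·[β]_T = −(-2) − (-2) + 4·(-1) − 2·(0) = 0
  Θ: −[ζ_1]_Θ − [p]_Θ + 4·[k_r]_Θ − 2·[β]_Θ = −(2) − (0) + 4·(0) − 2·(-1) = 0
All base exponents vanish — dimensionless.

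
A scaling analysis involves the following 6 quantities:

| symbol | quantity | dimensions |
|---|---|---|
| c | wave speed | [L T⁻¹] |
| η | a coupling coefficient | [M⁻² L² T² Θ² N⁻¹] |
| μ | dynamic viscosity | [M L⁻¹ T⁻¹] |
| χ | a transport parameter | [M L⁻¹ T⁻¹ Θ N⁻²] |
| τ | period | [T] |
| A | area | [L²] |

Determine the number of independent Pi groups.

1

There are 6 variables and 5 base dimensions (M, L, T, Θ, N).
The dimension matrix has rank 5.
Independent dimensionless groups: 6 − 5 = 1.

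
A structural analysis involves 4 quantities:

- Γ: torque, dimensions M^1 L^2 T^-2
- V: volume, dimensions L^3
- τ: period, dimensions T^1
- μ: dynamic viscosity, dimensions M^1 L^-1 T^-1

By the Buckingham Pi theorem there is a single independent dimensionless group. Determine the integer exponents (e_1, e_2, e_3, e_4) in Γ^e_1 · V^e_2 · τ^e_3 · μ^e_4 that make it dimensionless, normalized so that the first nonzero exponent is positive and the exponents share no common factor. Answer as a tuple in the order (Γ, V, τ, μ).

M: e_1·(1) + e_2·(0) + e_3·(0) + e_4·(1) = 0
L: e_1·(2) + e_2·(3) + e_3·(0) + e_4·(-1) = 0
T: e_1·(-2) + e_2·(0) + e_3·(1) + e_4·(-1) = 0
Solving this homogeneous linear system for the smallest-integer solution (first nonzero entry positive) gives (1, -1, 1, -1).

(1, -1, 1, -1)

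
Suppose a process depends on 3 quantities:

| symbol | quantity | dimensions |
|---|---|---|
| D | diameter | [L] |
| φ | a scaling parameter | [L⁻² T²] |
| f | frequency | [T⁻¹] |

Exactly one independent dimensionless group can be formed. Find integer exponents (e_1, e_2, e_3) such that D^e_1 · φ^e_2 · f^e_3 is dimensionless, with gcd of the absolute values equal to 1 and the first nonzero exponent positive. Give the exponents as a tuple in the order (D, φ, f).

(2, 1, 2)

L: e_1·(1) + e_2·(-2) + e_3·(0) = 0
T: e_1·(0) + e_2·(2) + e_3·(-1) = 0
Solving this homogeneous linear system for the smallest-integer solution (first nonzero entry positive) gives (2, 1, 2).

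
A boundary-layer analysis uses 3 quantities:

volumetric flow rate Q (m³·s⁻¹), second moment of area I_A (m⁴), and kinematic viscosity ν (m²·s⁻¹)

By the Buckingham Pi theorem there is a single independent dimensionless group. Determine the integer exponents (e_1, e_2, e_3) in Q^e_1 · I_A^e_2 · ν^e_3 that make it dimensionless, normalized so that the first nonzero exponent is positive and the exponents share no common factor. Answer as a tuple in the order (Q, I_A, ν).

L: e_1·(3) + e_2·(4) + e_3·(2) = 0
T: e_1·(-1) + e_2·(0) + e_3·(-1) = 0
Solving this homogeneous linear system for the smallest-integer solution (first nonzero entry positive) gives (4, -1, -4).

(4, -1, -4)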